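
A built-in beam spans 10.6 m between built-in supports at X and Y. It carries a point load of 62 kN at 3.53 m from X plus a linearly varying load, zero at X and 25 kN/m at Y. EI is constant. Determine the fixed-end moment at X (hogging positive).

M_X = 191 kN·m

Take the two fixed-end moments M_X, M_Y as redundants; the released structure is the simple span XY.
End rotations of the released simple span under the applied load (×1/EI):
  at X: point load 62 at a = 3.53: Pab(L + b)/(6LEI) = 429.9/EI
  at Y: point load 62 at a = 3.53: Pab(L + a)/(6LEI) = 343.8/EI
  at X: triangular load, peak 25: 7w₀L³/(360EI) = 579/EI
  at Y: triangular load, peak 25: w₀L³/(45EI) = 661.7/EI
  θ_X0 = 1009/EI,  θ_Y0 = 1005/EI
Flexibility coefficients: a unit moment at one end gives L/(3EI) there and L/(6EI) at the far end, so f₁₁ = f₂₂ = 3.533/EI and f₁₂ = f₂₁ = 1.767/EI.
Compatibility — zero rotation at each built-in end:
  3.533 M_X + 1.767 M_Y = 1009
  1.767 M_X + 3.533 M_Y = 1005
Solving the pair gives M_X = 191 kN·m and M_Y = 189.1 kN·m (hogging).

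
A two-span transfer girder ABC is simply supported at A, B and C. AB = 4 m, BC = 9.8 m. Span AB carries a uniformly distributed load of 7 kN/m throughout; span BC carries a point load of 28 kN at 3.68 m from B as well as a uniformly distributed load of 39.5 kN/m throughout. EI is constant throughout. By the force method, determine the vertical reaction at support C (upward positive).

Take M_B as the redundant. Released structure: two simple spans AB and BC with a hinge at B.
End slopes at the hinge B, treating each span as simply supported:
  span AB: UDL 7: wL³/(24EI) = 18.67/EI
  span BC: point load 28 at a = 3.68: Pab(L + b)/(6LEI) = 170.7/EI
  span BC: UDL 39.5: wL³/(24EI) = 1549/EI
  relative rotation θ_0 = (18.67 + 1720)/EI = 1738/EI
A unit hogging moment at B produces rotation L₁/(3EI) + L₂/(3EI) = 4.6/EI.
Slope continuity at B: θ_0 = M_B·4.6/EI, so M_B = 1738/4.6 = 377.9 kN·m (hogging).
Span BC, ΣM about C: R_B^{BC}·9.8 = 2068 + 377.9, so R_B^{BC} = 249.6 kN and R_C = 415.1 − 249.6 = 165.5 kN.

R_C = 165.5 kN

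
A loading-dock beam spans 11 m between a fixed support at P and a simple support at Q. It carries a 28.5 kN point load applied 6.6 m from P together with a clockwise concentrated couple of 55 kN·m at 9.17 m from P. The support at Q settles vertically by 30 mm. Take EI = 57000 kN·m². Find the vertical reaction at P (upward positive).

R_P = 12.75 kN

Take the reaction at Q as the redundant and release it; the primary structure is a cantilever fixed at P.
Primary-structure tip deflection at Q by superposition:
  point load 28.5 at a = 6.6: Pa²(3L − a)/(6EI) = 5462/EI
  clockwise couple 55 at a = 9.17: M₀a(2L − a)/(2EI) = 3235/EI
  δ_0 = 8698/EI
Flexibility coefficient — unit upward force at Q: δ_{QQ} = L³/(3EI) = 443.7/EI.
With EI = 57000 kN·m²: δ_0 = 0.15259 m and δ_{QQ} = 0.007784 m/kN.
Compatibility — the beam at Q must follow the support down by 0.03 m: δ_0 − R_Q·δ_{QQ} = 0.03, so R_Q = (0.15259 − 0.03)/0.007784 = 15.75 kN.
Vertical equilibrium: R_P = ΣP − R_Q = 28.5 − 15.75 = 12.75 kN.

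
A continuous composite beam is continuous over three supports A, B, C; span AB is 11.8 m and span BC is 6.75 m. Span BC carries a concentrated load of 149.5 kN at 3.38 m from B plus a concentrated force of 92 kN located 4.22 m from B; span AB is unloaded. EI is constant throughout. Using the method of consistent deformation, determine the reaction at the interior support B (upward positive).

Insert a hinge at B; M_B is the redundant, and each span becomes simply supported.
Rotations at B on the released spans (each span's end-slope, ×1/EI):
  span BC: point load 149.5 at a = 3.38: Pab(L + b)/(6LEI) = 425.5/EI
  span BC: point load 92 at a = 4.22: Pab(L + b)/(6LEI) = 225.1/EI
  relative rotation θ_0 = (0 + 650.6)/EI = 650.6/EI
A unit hogging moment at B produces rotation L₁/(3EI) + L₂/(3EI) = 6.183/EI.
Compatibility: M_B·(L₁+L₂)/(3EI) = θ_0, giving M_B = 105.2 kN·m (hogging).
Span AB, ΣM about A with M_B applied at B: R_B^{AB}·11.8 = 0 + 105.2, so R_B^{AB} = 8.917 kN and R_A = 0 − 8.917 = -8.917 kN.
Span BC, ΣM about C: R_B^{BC}·6.75 = 736.6 + 105.2, so R_B^{BC} = 124.7 kN and R_C = 241.5 − 124.7 = 116.8 kN.
R_B = 8.917 + 124.7 = 133.6 kN.

R_B = 133.6 kN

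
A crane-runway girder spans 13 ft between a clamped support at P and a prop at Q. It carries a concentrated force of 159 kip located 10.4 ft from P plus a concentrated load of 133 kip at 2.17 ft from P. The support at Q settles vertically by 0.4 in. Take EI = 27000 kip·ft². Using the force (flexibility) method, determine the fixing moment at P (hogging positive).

M_P = 434.8 kip·ft

Choose R_Q as the redundant. The primary structure is the cantilever fixed at P.
Downward deflection at the released point Q due to the loads:
  point load 159 at a = 10.4: Pa²(3L − a)/(6EI) = 81974/EI
  point load 133 at a = 2.17: Pa²(3L − a)/(6EI) = 3844/EI
  δ_0 = 85819/EI
Flexibility coefficient — unit upward force at Q: δ_{QQ} = L³/(3EI) = 732.3/EI.
With EI = 27000 kip·ft²: δ_0 = 3.1785 ft and δ_{QQ} = 0.027123 ft/kip.
Compatibility — the beam at Q must follow the support down by 0.03333 ft: δ_0 − R_Q·δ_{QQ} = 0.03333, so R_Q = (3.1785 − 0.03333)/0.027123 = 116 kip.
Moment equilibrium about P: M_P = Σ(load moments about P) − R_Q·L = 1942 − 116×13 = 434.8 kip·ft.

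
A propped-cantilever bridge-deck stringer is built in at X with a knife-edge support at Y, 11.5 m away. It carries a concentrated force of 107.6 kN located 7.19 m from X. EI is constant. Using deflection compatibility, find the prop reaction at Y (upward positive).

Choose R_Y as the redundant. The primary structure is the cantilever fixed at X.
Free-end deflection of the primary structure under the applied loading (downward +):
  point load 107.6 at a = 7.19: Pa²(3L − a)/(6EI) = 25319/EI
Tip deflection under a unit load at Y: L³/(3EI) = 507/EI.
The prop prevents deflection at Y: R_Y = δ_0/δ_{YY} = 25319/507 = 49.94 kN.

R_Y = 49.94 kN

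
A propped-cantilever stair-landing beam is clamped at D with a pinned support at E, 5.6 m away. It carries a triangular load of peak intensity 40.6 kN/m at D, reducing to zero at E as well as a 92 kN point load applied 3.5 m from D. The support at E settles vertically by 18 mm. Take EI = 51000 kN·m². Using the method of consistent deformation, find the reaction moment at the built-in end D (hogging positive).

Remove the prop at E; the released (primary) structure is a cantilever built in at D.
Downward deflection at the released point E due to the loads:
  triangular load, peak 40.6 at the fixed end: w₀L⁴/(30EI) = 1331/EI
  point load 92 at a = 3.5: Pa²(3L − a)/(6EI) = 2498/EI
  δ_0 = 3829/EI
Tip deflection under a unit load at E: L³/(3EI) = 58.54/EI.
With EI = 51000 kN·m²: δ_0 = 0.075081 m and δ_{EE} = 0.001148 m/kN.
Compatibility — the beam at E must follow the support down by 0.018 m: δ_0 − R_E·δ_{EE} = 0.018, so R_E = (0.075081 − 0.018)/0.001148 = 49.73 kN.
Moment equilibrium about D: M_D = Σ(load moments about D) − R_E·L = 534.2 − 49.73×5.6 = 255.7 kN·m.

M_D = 255.7 kN·m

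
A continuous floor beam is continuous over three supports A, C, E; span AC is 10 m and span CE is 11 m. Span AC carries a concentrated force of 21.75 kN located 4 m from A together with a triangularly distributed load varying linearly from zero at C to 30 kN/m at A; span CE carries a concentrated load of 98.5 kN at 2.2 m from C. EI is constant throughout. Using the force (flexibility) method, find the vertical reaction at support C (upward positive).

Take M_C as the redundant. Released structure: two simple spans AC and CE with a hinge at C.
Rotations at C on the released spans (each span's end-slope, ×1/EI):
  span AC: point load 21.75 at a = 4: Pab(L + a)/(6LEI) = 121.8/EI
  span AC: triangular load, peak 30: 7w₀L³/(360EI) = 583.3/EI
  span CE: point load 98.5 at a = 2.2: Pab(L + b)/(6LEI) = 572.1/EI
  relative rotation θ_0 = (705.1 + 572.1)/EI = 1277/EI
A unit hogging moment at C produces rotation L₁/(3EI) + L₂/(3EI) = 7/EI.
Slope continuity at C: θ_0 = M_C·7/EI, so M_C = 1277/7 = 182.5 kN·m (hogging).
Span AC, ΣM about A with M_C applied at C: R_C^{AC}·10 = 587 + 182.5, so R_C^{AC} = 76.95 kN and R_A = 171.8 − 76.95 = 94.8 kN.
Span CE, ΣM about E: R_C^{CE}·11 = 866.8 + 182.5, so R_C^{CE} = 95.39 kN and R_E = 98.5 − 95.39 = 3.113 kN.
R_C = 76.95 + 95.39 = 172.3 kN.

R_C = 172.3 kN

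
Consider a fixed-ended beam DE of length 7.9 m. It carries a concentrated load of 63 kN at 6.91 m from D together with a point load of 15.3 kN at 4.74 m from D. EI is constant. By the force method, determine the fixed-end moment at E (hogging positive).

Release both end moments; the primary structure is a simply-supported span DE with redundants M_D and M_E.
Simple-span end rotations at D and E under the given loads:
  at D: point load 63 at a = 6.91: Pab(L + b)/(6LEI) = 80.83/EI
  at E: point load 63 at a = 6.91: Pab(L + a)/(6LEI) = 134.7/EI
  at D: point load 15.3 at a = 4.74: Pab(L + b)/(6LEI) = 53.47/EI
  at E: point load 15.3 at a = 4.74: Pab(L + a)/(6LEI) = 61.11/EI
  θ_D0 = 134.3/EI,  θ_E0 = 195.8/EI
Flexibility coefficients: a unit moment at one end gives L/(3EI) there and L/(6EI) at the far end, so f₁₁ = f₂₂ = 2.633/EI and f₁₂ = f₂₁ = 1.317/EI.
Compatibility — zero rotation at each built-in end:
  2.633 M_D + 1.317 M_E = 134.3
  1.317 M_D + 2.633 M_E = 195.8
Solving the pair gives M_D = 18.44 kN·m and M_E = 65.12 kN·m (hogging).

M_E = 65.12 kN·m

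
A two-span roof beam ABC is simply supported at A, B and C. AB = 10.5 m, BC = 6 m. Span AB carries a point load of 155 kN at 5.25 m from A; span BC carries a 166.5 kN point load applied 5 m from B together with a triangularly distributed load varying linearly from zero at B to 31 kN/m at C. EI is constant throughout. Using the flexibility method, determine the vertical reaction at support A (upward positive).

Take M_B as the redundant. Released structure: two simple spans AB and BC with a hinge at B.
End slopes at the hinge B, treating each span as simply supported:
  span AB: point load 155 at a = 5.25: Pab(L + a)/(6LEI) = 1068/EI
  span BC: point load 166.5 at a = 5: Pab(L + b)/(6LEI) = 161.9/EI
  span BC: triangular load, peak 31: 7w₀L³/(360EI) = 130.2/EI
  relative rotation θ_0 = (1068 + 292.1)/EI = 1360/EI
A unit hogging moment at B produces rotation L₁/(3EI) + L₂/(3EI) = 5.5/EI.
Compatibility: M_B·(L₁+L₂)/(3EI) = θ_0, giving M_B = 247.3 kN·m (hogging).
Span AB, ΣM about A with M_B applied at B: R_B^{AB}·10.5 = 813.8 + 247.3, so R_B^{AB} = 101.1 kN and R_A = 155 − 101.1 = 53.95 kN.

R_A = 53.95 kN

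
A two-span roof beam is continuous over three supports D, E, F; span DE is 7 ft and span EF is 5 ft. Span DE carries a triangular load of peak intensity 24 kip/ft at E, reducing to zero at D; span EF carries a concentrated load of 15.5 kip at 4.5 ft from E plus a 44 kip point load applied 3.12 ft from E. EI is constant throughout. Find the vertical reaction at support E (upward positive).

Insert a hinge at E; M_E is the redundant, and each span becomes simply supported.
End slopes at the hinge E, treating each span as simply supported:
  span DE: triangular load, peak 24: w₀L³/(45EI) = 182.9/EI
  span EF: point load 15.5 at a = 4.5: Pab(L + b)/(6LEI) = 6.394/EI
  span EF: point load 44 at a = 3.12: Pab(L + b)/(6LEI) = 59.19/EI
  relative rotation θ_0 = (182.9 + 65.58)/EI = 248.5/EI
A unit hogging moment at E produces rotation L₁/(3EI) + L₂/(3EI) = 4/EI.
Compatibility: M_E·(L₁+L₂)/(3EI) = θ_0, giving M_E = 62.13 kip·ft (hogging).
Span DE, ΣM about D with M_E applied at E: R_E^{DE}·7 = 392 + 62.13, so R_E^{DE} = 64.88 kip and R_D = 84 − 64.88 = 19.12 kip.
Span EF, ΣM about F: R_E^{EF}·5 = 90.47 + 62.13, so R_E^{EF} = 30.52 kip and R_F = 59.5 − 30.52 = 28.98 kip.
R_E = 64.88 + 30.52 = 95.4 kip.

R_E = 95.4 kip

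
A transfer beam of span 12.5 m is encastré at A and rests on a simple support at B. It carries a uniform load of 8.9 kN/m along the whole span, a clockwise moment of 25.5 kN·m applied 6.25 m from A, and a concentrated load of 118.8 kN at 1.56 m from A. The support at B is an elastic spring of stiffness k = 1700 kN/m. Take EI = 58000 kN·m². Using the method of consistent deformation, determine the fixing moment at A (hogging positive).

Choose R_B as the redundant. The primary structure is the cantilever fixed at A.
Deflection at B on the released cantilever, summing each load's contribution:
  UDL 8.9: wL⁴/(8EI) = 27161/EI
  clockwise couple 25.5 at a = 6.25: M₀a(2L − a)/(2EI) = 1494/EI
  point load 118.8 at a = 1.56: Pa²(3L − a)/(6EI) = 1732/EI
  δ_0 = 30387/EI
Tip deflection under a unit load at B: L³/(3EI) = 651/EI.
With EI = 58000 kN·m²: δ_0 = 0.52391 m and δ_{BB} = 0.011225 m/kN.
Compatibility — the spring shortens by R_B/k under the reaction it provides: δ_0 − R_B·δ_{BB} = R_B/k. With 1/k = 0.000588 m/kN, R_B = δ_0 / (δ_{BB} + 1/k) = 0.52391 / (0.011225 + 0.000588) = 44.35 kN.
Moment equilibrium about A: M_A = Σ(load moments about A) − R_B·L = 906.1 − 44.35×12.5 = 351.8 kN·m.

M_A = 351.8 kN·m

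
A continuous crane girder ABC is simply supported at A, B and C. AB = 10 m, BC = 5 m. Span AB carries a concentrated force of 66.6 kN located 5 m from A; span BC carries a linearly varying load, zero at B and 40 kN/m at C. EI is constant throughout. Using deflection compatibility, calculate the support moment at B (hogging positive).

Take M_B as the redundant. Released structure: two simple spans AB and BC with a hinge at B.
Rotations at B on the released spans (each span's end-slope, ×1/EI):
  span AB: point load 66.6 at a = 5: Pab(L + a)/(6LEI) = 416.2/EI
  span BC: triangular load, peak 40: 7w₀L³/(360EI) = 97.22/EI
  relative rotation θ_0 = (416.2 + 97.22)/EI = 513.5/EI
A unit hogging moment at B produces rotation L₁/(3EI) + L₂/(3EI) = 5/EI.
Compatibility: M_B·(L₁+L₂)/(3EI) = θ_0, giving M_B = 102.7 kN·m (hogging).

M_B = 102.7 kN·m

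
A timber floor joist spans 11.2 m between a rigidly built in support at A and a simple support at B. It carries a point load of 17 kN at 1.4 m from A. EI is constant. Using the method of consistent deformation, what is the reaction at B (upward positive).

Release the roller at B. Primary structure: cantilever fixed at A.
Free-end deflection of the primary structure under the applied loading (downward +):
  point load 17 at a = 1.4: Pa²(3L − a)/(6EI) = 178.8/EI
Flexibility coefficient — unit upward force at B: δ_{BB} = L³/(3EI) = 468.3/EI.
The prop prevents deflection at B: R_B = δ_0/δ_{BB} = 178.8/468.3 = 0.3818 kN.

R_B = 0.3818 kN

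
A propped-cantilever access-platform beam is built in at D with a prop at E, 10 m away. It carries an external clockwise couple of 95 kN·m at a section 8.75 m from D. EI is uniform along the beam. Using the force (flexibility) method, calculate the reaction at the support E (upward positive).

R_E = 14.03 kN

Remove the prop at E; the released (primary) structure is a cantilever built in at D.
Deflection at E on the released cantilever, summing each load's contribution:
  clockwise couple 95 at a = 8.75: M₀a(2L − a)/(2EI) = 4676/EI
Flexibility coefficient — unit upward force at E: δ_{EE} = L³/(3EI) = 333.3/EI.
The prop prevents deflection at E: R_E = δ_0/δ_{EE} = 4676/333.3 = 14.03 kN.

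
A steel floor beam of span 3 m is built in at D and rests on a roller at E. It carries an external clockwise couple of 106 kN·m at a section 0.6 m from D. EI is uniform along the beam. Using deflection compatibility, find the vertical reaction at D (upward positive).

Choose R_E as the redundant. The primary structure is the cantilever fixed at D.
Primary-structure tip deflection at E by superposition:
  clockwise couple 106 at a = 0.6: M₀a(2L − a)/(2EI) = 171.7/EI
Tip deflection under a unit load at E: L³/(3EI) = 9/EI.
Compatibility at E: δ_0 − R_E·δ_{EE} = 0, so R_E = 171.7/9 = 19.08 kN.
Vertical equilibrium: R_D = ΣP − R_E = 0 − 19.08 = -19.08 kN.

R_D = -19.08 kN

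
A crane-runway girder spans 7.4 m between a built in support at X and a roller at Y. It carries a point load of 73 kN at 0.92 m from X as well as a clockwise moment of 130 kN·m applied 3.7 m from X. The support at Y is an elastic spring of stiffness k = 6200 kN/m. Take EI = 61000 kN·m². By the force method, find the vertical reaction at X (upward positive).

Choose R_Y as the redundant. The primary structure is the cantilever fixed at X.
Downward deflection at the released point Y due to the loads:
  point load 73 at a = 0.92: Pa²(3L − a)/(6EI) = 219.1/EI
  clockwise couple 130 at a = 3.7: M₀a(2L − a)/(2EI) = 2670/EI
  δ_0 = 2889/EI
Flexibility coefficient — unit upward force at Y: δ_{YY} = L³/(3EI) = 135.1/EI.
With EI = 61000 kN·m²: δ_0 = 0.047356 m and δ_{YY} = 0.002214 m/kN.
Compatibility — the spring shortens by R_Y/k under the reaction it provides: δ_0 − R_Y·δ_{YY} = R_Y/k. With 1/k = 0.000161 m/kN, R_Y = δ_0 / (δ_{YY} + 1/k) = 0.047356 / (0.002214 + 0.000161) = 19.93 kN.
Vertical equilibrium: R_X = ΣP − R_Y = 73 − 19.93 = 53.07 kN.

R_X = 53.07 kN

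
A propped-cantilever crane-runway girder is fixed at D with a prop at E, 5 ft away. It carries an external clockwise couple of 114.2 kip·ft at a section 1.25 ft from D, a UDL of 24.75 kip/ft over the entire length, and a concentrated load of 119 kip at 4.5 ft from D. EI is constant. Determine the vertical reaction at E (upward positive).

R_E = 162.6 kip

Choose R_E as the redundant. The primary structure is the cantilever fixed at D.
Free-end deflection of the primary structure under the applied loading (downward +):
  clockwise couple 114.2 at a = 1.25: M₀a(2L − a)/(2EI) = 624.5/EI
  UDL 24.75: wL⁴/(8EI) = 1934/EI
  point load 119 at a = 4.5: Pa²(3L − a)/(6EI) = 4217/EI
  δ_0 = 6775/EI
Flexibility coefficient — unit upward force at E: δ_{EE} = L³/(3EI) = 41.67/EI.
Compatibility at E: δ_0 − R_E·δ_{EE} = 0, so R_E = 6775/41.67 = 162.6 kip.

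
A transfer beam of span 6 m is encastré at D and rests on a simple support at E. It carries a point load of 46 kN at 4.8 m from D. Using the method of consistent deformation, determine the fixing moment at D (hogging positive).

Remove the prop at E; the released (primary) structure is a cantilever built in at D.
Downward deflection at the released point E due to the loads:
  point load 46 at a = 4.8: Pa²(3L − a)/(6EI) = 2332/EI
Flexibility coefficient — unit upward force at E: δ_{EE} = L³/(3EI) = 72/EI.
Compatibility at E: δ_0 − R_E·δ_{EE} = 0, so R_E = 2332/72 = 32.38 kN.
Moment equilibrium about D: M_D = Σ(load moments about D) − R_E·L = 220.8 − 32.38×6 = 26.5 kN·m.

M_D = 26.5 kN·m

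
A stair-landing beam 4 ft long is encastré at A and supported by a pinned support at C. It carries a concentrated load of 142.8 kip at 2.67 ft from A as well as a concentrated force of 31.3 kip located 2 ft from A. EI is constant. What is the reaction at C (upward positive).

Choose R_C as the redundant. The primary structure is the cantilever fixed at A.
Primary-structure tip deflection at C by superposition:
  point load 142.8 at a = 2.67: Pa²(3L − a)/(6EI) = 1583/EI
  point load 31.3 at a = 2: Pa²(3L − a)/(6EI) = 208.7/EI
  δ_0 = 1792/EI
Flexibility coefficient — unit upward force at C: δ_{CC} = L³/(3EI) = 21.33/EI.
The prop prevents deflection at C: R_C = δ_0/δ_{CC} = 1792/21.33 = 83.98 kip.

R_C = 83.98 kip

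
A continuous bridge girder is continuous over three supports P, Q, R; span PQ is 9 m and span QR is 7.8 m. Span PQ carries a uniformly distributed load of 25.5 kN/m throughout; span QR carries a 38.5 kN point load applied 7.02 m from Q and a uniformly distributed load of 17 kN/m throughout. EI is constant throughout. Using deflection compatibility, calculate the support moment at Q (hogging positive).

Release continuity at Q by inserting a hinge; the redundant is the internal moment M_Q. The primary structure is two simply-supported spans PQ and QR.
Discontinuity in slope at Q on the released structure — sum the simple-span end rotations:
  span PQ: UDL 25.5: wL³/(24EI) = 774.6/EI
  span QR: point load 38.5 at a = 7.02: Pab(L + b)/(6LEI) = 38.65/EI
  span QR: UDL 17: wL³/(24EI) = 336.1/EI
  relative rotation θ_0 = (774.6 + 374.8)/EI = 1149/EI
A unit hogging moment at Q produces rotation L₁/(3EI) + L₂/(3EI) = 5.6/EI.
Compatibility: M_Q·(L₁+L₂)/(3EI) = θ_0, giving M_Q = 205.2 kN·m (hogging).

M_Q = 205.2 kN·m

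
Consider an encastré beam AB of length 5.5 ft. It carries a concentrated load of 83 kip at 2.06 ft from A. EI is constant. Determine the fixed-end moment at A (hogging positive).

Release both end moments; the primary structure is a simply-supported span AB with redundants M_A and M_B.
End rotations of the released simple span under the applied load (×1/EI):
  at A: point load 83 at a = 2.06: Pab(L + b)/(6LEI) = 159.3/EI
  at B: point load 83 at a = 2.06: Pab(L + a)/(6LEI) = 134.7/EI
  θ_A0 = 159.3/EI,  θ_B0 = 134.7/EI
Flexibility coefficients: a unit moment at one end gives L/(3EI) there and L/(6EI) at the far end, so f₁₁ = f₂₂ = 1.833/EI and f₁₂ = f₂₁ = 0.9167/EI.
Compatibility — zero rotation at each built-in end:
  1.833 M_A + 0.9167 M_B = 159.3
  0.9167 M_A + 1.833 M_B = 134.7
Solving the pair gives M_A = 66.89 kip·ft and M_B = 40.05 kip·ft (hogging).

M_A = 66.89 kip·ft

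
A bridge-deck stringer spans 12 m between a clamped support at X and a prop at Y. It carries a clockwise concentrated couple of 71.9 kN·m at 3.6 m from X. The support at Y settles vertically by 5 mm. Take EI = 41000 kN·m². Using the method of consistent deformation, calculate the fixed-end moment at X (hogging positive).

M_X = 21.17 kN·m

Choose R_Y as the redundant. The primary structure is the cantilever fixed at X.
Downward deflection at the released point Y due to the loads:
  clockwise couple 71.9 at a = 3.6: M₀a(2L − a)/(2EI) = 2640/EI
Tip deflection under a unit load at Y: L³/(3EI) = 576/EI.
With EI = 41000 kN·m²: δ_0 = 0.064394 m and δ_{YY} = 0.014049 m/kN.
Compatibility — the beam at Y must follow the support down by 0.005 m: δ_0 − R_Y·δ_{YY} = 0.005, so R_Y = (0.064394 − 0.005)/0.014049 = 4.228 kN.
Moment equilibrium about X: M_X = Σ(load moments about X) − R_Y·L = 71.9 − 4.228×12 = 21.17 kN·m.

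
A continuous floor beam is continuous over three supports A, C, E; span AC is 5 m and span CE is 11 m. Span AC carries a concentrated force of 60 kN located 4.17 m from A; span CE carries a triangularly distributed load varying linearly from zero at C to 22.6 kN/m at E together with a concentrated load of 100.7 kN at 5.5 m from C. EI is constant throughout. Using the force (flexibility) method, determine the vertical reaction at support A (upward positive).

Insert a hinge at C; M_C is the redundant, and each span becomes simply supported.
End slopes at the hinge C, treating each span as simply supported:
  span AC: point load 60 at a = 4.17: Pab(L + a)/(6LEI) = 63.48/EI
  span CE: triangular load, peak 22.6: 7w₀L³/(360EI) = 584.9/EI
  span CE: point load 100.7 at a = 5.5: Pab(L + b)/(6LEI) = 761.5/EI
  relative rotation θ_0 = (63.48 + 1346)/EI = 1410/EI
A unit hogging moment at C produces rotation L₁/(3EI) + L₂/(3EI) = 5.333/EI.
Slope continuity at C: θ_0 = M_C·5.333/EI, so M_C = 1410/5.333 = 264.4 kN·m (hogging).
Span AC, ΣM about A with M_C applied at C: R_C^{AC}·5 = 250.2 + 264.4, so R_C^{AC} = 102.9 kN and R_A = 60 − 102.9 = -42.91 kN.

R_A = -42.91 kN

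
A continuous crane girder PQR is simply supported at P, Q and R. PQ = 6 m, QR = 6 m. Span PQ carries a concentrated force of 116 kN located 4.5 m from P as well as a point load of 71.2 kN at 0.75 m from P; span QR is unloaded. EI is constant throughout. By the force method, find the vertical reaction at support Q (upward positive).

Release continuity at Q by inserting a hinge; the redundant is the internal moment M_Q. The primary structure is two simply-supported spans PQ and QR.
Discontinuity in slope at Q on the released structure — sum the simple-span end rotations:
  span PQ: point load 116 at a = 4.5: Pab(L + a)/(6LEI) = 228.4/EI
  span PQ: point load 71.2 at a = 0.75: Pab(L + a)/(6LEI) = 52.57/EI
  relative rotation θ_0 = (280.9 + 0)/EI = 280.9/EI
A unit hogging moment at Q produces rotation L₁/(3EI) + L₂/(3EI) = 4/EI.
Compatibility: M_Q·(L₁+L₂)/(3EI) = θ_0, giving M_Q = 70.24 kN·m (hogging).
Span PQ, ΣM about P with M_Q applied at Q: R_Q^{PQ}·6 = 575.4 + 70.24, so R_Q^{PQ} = 107.6 kN and R_P = 187.2 − 107.6 = 79.59 kN.
Span QR, ΣM about R: R_Q^{QR}·6 = 0 + 70.24, so R_Q^{QR} = 11.71 kN and R_R = 0 − 11.71 = -11.71 kN.
R_Q = 107.6 + 11.71 = 119.3 kN.

R_Q = 119.3 kN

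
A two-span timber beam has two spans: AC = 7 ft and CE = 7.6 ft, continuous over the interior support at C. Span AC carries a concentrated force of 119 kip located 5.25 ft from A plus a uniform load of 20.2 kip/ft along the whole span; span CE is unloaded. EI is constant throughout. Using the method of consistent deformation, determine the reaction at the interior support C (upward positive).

Release continuity at C by inserting a hinge; the redundant is the internal moment M_C. The primary structure is two simply-supported spans AC and CE.
Rotations at C on the released spans (each span's end-slope, ×1/EI):
  span AC: point load 119 at a = 5.25: Pab(L + a)/(6LEI) = 318.9/EI
  span AC: UDL 20.2: wL³/(24EI) = 288.7/EI
  relative rotation θ_0 = (607.6 + 0)/EI = 607.6/EI
A unit hogging moment at C produces rotation L₁/(3EI) + L₂/(3EI) = 4.867/EI.
Slope continuity at C: θ_0 = M_C·4.867/EI, so M_C = 607.6/4.867 = 124.8 kip·ft (hogging).
Span AC, ΣM about A with M_C applied at C: R_C^{AC}·7 = 1120 + 124.8, so R_C^{AC} = 177.8 kip and R_A = 260.4 − 177.8 = 82.62 kip.
Span CE, ΣM about E: R_C^{CE}·7.6 = 0 + 124.8, so R_C^{CE} = 16.43 kip and R_E = 0 − 16.43 = -16.43 kip.
R_C = 177.8 + 16.43 = 194.2 kip.

R_C = 194.2 kip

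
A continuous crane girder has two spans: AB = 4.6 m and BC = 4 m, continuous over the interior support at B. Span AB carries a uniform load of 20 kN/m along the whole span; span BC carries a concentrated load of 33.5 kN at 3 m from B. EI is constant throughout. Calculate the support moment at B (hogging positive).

Release continuity at B by inserting a hinge; the redundant is the internal moment M_B. The primary structure is two simply-supported spans AB and BC.
Rotations at B on the released spans (each span's end-slope, ×1/EI):
  span AB: UDL 20: wL³/(24EI) = 81.11/EI
  span BC: point load 33.5 at a = 3: Pab(L + b)/(6LEI) = 20.94/EI
  relative rotation θ_0 = (81.11 + 20.94)/EI = 102.1/EI
A unit hogging moment at B produces rotation L₁/(3EI) + L₂/(3EI) = 2.867/EI.
Slope continuity at B: θ_0 = M_B·2.867/EI, so M_B = 102.1/2.867 = 35.6 kN·m (hogging).

M_B = 35.6 kN·m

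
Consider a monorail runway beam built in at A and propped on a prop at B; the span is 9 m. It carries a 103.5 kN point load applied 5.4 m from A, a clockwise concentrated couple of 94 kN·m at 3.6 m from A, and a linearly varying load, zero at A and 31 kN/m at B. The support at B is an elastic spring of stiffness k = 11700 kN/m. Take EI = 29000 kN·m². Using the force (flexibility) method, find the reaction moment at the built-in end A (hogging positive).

M_A = 318.7 kN·m

Remove the prop at B; the released (primary) structure is a cantilever built in at A.
Free-end deflection of the primary structure under the applied loading (downward +):
  point load 103.5 at a = 5.4: Pa²(3L − a)/(6EI) = 10865/EI
  clockwise couple 94 at a = 3.6: M₀a(2L − a)/(2EI) = 2436/EI
  triangular load, peak 31 at the free end: 11w₀L⁴/(120EI) = 18644/EI
  δ_0 = 31946/EI
Tip deflection under a unit load at B: L³/(3EI) = 243/EI.
With EI = 29000 kN·m²: δ_0 = 1.1016 m and δ_{BB} = 0.008379 m/kN.
Compatibility — the spring shortens by R_B/k under the reaction it provides: δ_0 − R_B·δ_{BB} = R_B/k. With 1/k = 0.000085 m/kN, R_B = δ_0 / (δ_{BB} + 1/k) = 1.1016 / (0.008379 + 0.000085) = 130.1 kN.
Moment equilibrium about A: M_A = Σ(load moments about A) − R_B·L = 1490 − 130.1×9 = 318.7 kN·m.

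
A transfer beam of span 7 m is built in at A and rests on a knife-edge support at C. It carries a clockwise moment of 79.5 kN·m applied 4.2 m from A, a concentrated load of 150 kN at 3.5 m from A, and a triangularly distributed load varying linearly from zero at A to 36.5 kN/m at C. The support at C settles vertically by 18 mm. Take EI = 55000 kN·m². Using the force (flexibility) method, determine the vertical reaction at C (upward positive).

R_C = 122.8 kN

Take the reaction at C as the redundant and release it; the primary structure is a cantilever fixed at A.
Free-end deflection of the primary structure under the applied loading (downward +):
  clockwise couple 79.5 at a = 4.2: M₀a(2L − a)/(2EI) = 1636/EI
  point load 150 at a = 3.5: Pa²(3L − a)/(6EI) = 5359/EI
  triangular load, peak 36.5 at the free end: 11w₀L⁴/(120EI) = 8033/EI
  δ_0 = 15029/EI
Flexibility coefficient — unit upward force at C: δ_{CC} = L³/(3EI) = 114.3/EI.
With EI = 55000 kN·m²: δ_0 = 0.27325 m and δ_{CC} = 0.002079 m/kN.
Compatibility — the beam at C must follow the support down by 0.018 m: δ_0 − R_C·δ_{CC} = 0.018, so R_C = (0.27325 − 0.018)/0.002079 = 122.8 kN.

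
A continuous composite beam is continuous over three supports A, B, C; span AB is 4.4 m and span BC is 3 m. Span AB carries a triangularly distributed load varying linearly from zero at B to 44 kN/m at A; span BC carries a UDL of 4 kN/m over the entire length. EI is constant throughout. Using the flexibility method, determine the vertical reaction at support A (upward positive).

Take M_B as the redundant. Released structure: two simple spans AB and BC with a hinge at B.
Rotations at B on the released spans (each span's end-slope, ×1/EI):
  span AB: triangular load, peak 44: 7w₀L³/(360EI) = 72.88/EI
  span BC: UDL 4: wL³/(24EI) = 4.5/EI
  relative rotation θ_0 = (72.88 + 4.5)/EI = 77.38/EI
A unit hogging moment at B produces rotation L₁/(3EI) + L₂/(3EI) = 2.467/EI.
Compatibility: M_B·(L₁+L₂)/(3EI) = θ_0, giving M_B = 31.37 kN·m (hogging).
Span AB, ΣM about A with M_B applied at B: R_B^{AB}·4.4 = 142 + 31.37, so R_B^{AB} = 39.4 kN and R_A = 96.8 − 39.4 = 57.4 kN.

R_A = 57.4 kN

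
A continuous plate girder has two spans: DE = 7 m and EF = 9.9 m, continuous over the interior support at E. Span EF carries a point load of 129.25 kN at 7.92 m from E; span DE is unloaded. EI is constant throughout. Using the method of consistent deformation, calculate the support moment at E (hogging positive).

M_E = 71.96 kN·m

Take M_E as the redundant. Released structure: two simple spans DE and EF with a hinge at E.
Discontinuity in slope at E on the released structure — sum the simple-span end rotations:
  span EF: point load 129.25 at a = 7.92: Pab(L + b)/(6LEI) = 405.4/EI
  relative rotation θ_0 = (0 + 405.4)/EI = 405.4/EI
A unit hogging moment at E produces rotation L₁/(3EI) + L₂/(3EI) = 5.633/EI.
Slope continuity at E: θ_0 = M_E·5.633/EI, so M_E = 405.4/5.633 = 71.96 kN·m (hogging).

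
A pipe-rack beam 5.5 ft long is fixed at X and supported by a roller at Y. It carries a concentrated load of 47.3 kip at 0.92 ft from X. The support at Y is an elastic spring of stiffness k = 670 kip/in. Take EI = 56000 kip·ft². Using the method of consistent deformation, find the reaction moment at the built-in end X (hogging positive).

Take the reaction at Y as the redundant and release it; the primary structure is a cantilever fixed at X.
Downward deflection at the released point Y due to the loads:
  point load 47.3 at a = 0.92: Pa²(3L − a)/(6EI) = 104/EI
Tip deflection under a unit load at Y: L³/(3EI) = 55.46/EI.
With EI = 56000 kip·ft²: δ_0 = 0.001856 ft and δ_{YY} = 0.00099 ft/kip.
Compatibility — the spring shortens by R_Y/k under the reaction it provides: δ_0 − R_Y·δ_{YY} = R_Y/k. With 1/k = 1/(670×12) ft/kip = 0.000124 ft/kip, R_Y = δ_0 / (δ_{YY} + 1/k) = 0.001856 / (0.00099 + 0.000124) = 1.665 kip.
Moment equilibrium about X: M_X = Σ(load moments about X) − R_Y·L = 43.52 − 1.665×5.5 = 34.36 kip·ft.

M_X = 34.36 kip·ft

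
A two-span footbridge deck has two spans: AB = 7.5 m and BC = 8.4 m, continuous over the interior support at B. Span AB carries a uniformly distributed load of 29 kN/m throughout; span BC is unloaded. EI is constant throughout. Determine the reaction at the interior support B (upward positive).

Take M_B as the redundant. Released structure: two simple spans AB and BC with a hinge at B.
End slopes at the hinge B, treating each span as simply supported:
  span AB: UDL 29: wL³/(24EI) = 509.8/EI
  relative rotation θ_0 = (509.8 + 0)/EI = 509.8/EI
A unit hogging moment at B produces rotation L₁/(3EI) + L₂/(3EI) = 5.3/EI.
Slope continuity at B: θ_0 = M_B·5.3/EI, so M_B = 509.8/5.3 = 96.18 kN·m (hogging).
Span AB, ΣM about A with M_B applied at B: R_B^{AB}·7.5 = 815.6 + 96.18, so R_B^{AB} = 121.6 kN and R_A = 217.5 − 121.6 = 95.93 kN.
Span BC, ΣM about C: R_B^{BC}·8.4 = 0 + 96.18, so R_B^{BC} = 11.45 kN and R_C = 0 − 11.45 = -11.45 kN.
R_B = 121.6 + 11.45 = 133 kN.

R_B = 133 kN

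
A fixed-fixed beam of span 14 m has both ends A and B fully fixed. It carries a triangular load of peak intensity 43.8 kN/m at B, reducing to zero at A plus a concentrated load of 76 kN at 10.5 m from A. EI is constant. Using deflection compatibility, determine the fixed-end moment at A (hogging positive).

Take the two fixed-end moments M_A, M_B as redundants; the released structure is the simple span AB.
End rotations of the released simple span under the applied load (×1/EI):
  at A: triangular load, peak 43.8: 7w₀L³/(360EI) = 2337/EI
  at B: triangular load, peak 43.8: w₀L³/(45EI) = 2671/EI
  at A: point load 76 at a = 10.5: Pab(L + b)/(6LEI) = 581.9/EI
  at B: point load 76 at a = 10.5: Pab(L + a)/(6LEI) = 814.6/EI
  θ_A0 = 2919/EI,  θ_B0 = 3485/EI
Flexibility coefficients: a unit moment at one end gives L/(3EI) there and L/(6EI) at the far end, so f₁₁ = f₂₂ = 4.667/EI and f₁₂ = f₂₁ = 2.333/EI.
Compatibility — zero rotation at each built-in end:
  4.667 M_A + 2.333 M_B = 2919
  2.333 M_A + 4.667 M_B = 3485
Solving the pair gives M_A = 336 kN·m and M_B = 578.9 kN·m (hogging).

M_A = 336 kN·m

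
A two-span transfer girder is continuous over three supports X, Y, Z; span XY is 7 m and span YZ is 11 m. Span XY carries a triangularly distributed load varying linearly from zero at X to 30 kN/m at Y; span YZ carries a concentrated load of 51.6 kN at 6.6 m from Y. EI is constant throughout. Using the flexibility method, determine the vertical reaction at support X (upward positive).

Take M_Y as the redundant. Released structure: two simple spans XY and YZ with a hinge at Y.
End slopes at the hinge Y, treating each span as simply supported:
  span XY: triangular load, peak 30: w₀L³/(45EI) = 228.7/EI
  span YZ: point load 51.6 at a = 6.6: Pab(L + b)/(6LEI) = 349.6/EI
  relative rotation θ_0 = (228.7 + 349.6)/EI = 578.3/EI
A unit hogging moment at Y produces rotation L₁/(3EI) + L₂/(3EI) = 6/EI.
Compatibility: M_Y·(L₁+L₂)/(3EI) = θ_0, giving M_Y = 96.38 kN·m (hogging).
Span XY, ΣM about X with M_Y applied at Y: R_Y^{XY}·7 = 490 + 96.38, so R_Y^{XY} = 83.77 kN and R_X = 105 − 83.77 = 21.23 kN.

R_X = 21.23 kN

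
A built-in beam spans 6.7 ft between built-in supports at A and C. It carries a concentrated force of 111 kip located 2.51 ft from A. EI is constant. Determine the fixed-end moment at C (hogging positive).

M_C = 65.27 kip·ft

Release both end moments; the primary structure is a simply-supported span AC with redundants M_A and M_C.
End rotations of the released simple span under the applied load (×1/EI):
  at A: point load 111 at a = 2.51: Pab(L + b)/(6LEI) = 316.2/EI
  at C: point load 111 at a = 2.51: Pab(L + a)/(6LEI) = 267.5/EI
  θ_A0 = 316.2/EI,  θ_C0 = 267.5/EI
Flexibility coefficients: a unit moment at one end gives L/(3EI) there and L/(6EI) at the far end, so f₁₁ = f₂₂ = 2.233/EI and f₁₂ = f₂₁ = 1.117/EI.
Compatibility — zero rotation at each built-in end:
  2.233 M_A + 1.117 M_C = 316.2
  1.117 M_A + 2.233 M_C = 267.5
Solving the pair gives M_A = 109 kip·ft and M_C = 65.27 kip·ft (hogging).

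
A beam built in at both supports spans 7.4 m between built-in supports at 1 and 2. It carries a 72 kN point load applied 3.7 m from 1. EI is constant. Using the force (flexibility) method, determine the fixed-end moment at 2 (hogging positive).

Release both end moments; the primary structure is a simply-supported span 12 with redundants M_1 and M_2.
On the primary (simply-supported) span, the end slopes from the loading are:
  at 1: point load 72 at a = 3.7: Pab(L + b)/(6LEI) = 246.4/EI
  at 2: point load 72 at a = 3.7: Pab(L + a)/(6LEI) = 246.4/EI
  θ_10 = 246.4/EI,  θ_20 = 246.4/EI
Flexibility coefficients: a unit moment at one end gives L/(3EI) there and L/(6EI) at the far end, so f₁₁ = f₂₂ = 2.467/EI and f₁₂ = f₂₁ = 1.233/EI.
Compatibility — zero rotation at each built-in end:
  2.467 M_1 + 1.233 M_2 = 246.4
  1.233 M_1 + 2.467 M_2 = 246.4
Solving the pair gives M_1 = 66.6 kN·m and M_2 = 66.6 kN·m (hogging).

M_2 = 66.6 kN·m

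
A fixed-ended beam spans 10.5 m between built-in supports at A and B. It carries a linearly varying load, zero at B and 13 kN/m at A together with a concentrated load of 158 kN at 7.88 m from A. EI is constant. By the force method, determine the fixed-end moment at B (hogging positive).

M_B = 280.9 kN·m

Release both end moments; the primary structure is a simply-supported span AB with redundants M_A and M_B.
Simple-span end rotations at A and B under the given loads:
  at A: triangular load, peak 13: w₀L³/(45EI) = 334.4/EI
  at B: triangular load, peak 13: 7w₀L³/(360EI) = 292.6/EI
  at A: point load 158 at a = 7.88: Pab(L + b)/(6LEI) = 679.3/EI
  at B: point load 158 at a = 7.88: Pab(L + a)/(6LEI) = 951.7/EI
  θ_A0 = 1014/EI,  θ_B0 = 1244/EI
Flexibility coefficients: a unit moment at one end gives L/(3EI) there and L/(6EI) at the far end, so f₁₁ = f₂₂ = 3.5/EI and f₁₂ = f₂₁ = 1.75/EI.
Compatibility — zero rotation at each built-in end:
  3.5 M_A + 1.75 M_B = 1014
  1.75 M_A + 3.5 M_B = 1244
Solving the pair gives M_A = 149.2 kN·m and M_B = 280.9 kN·m (hogging).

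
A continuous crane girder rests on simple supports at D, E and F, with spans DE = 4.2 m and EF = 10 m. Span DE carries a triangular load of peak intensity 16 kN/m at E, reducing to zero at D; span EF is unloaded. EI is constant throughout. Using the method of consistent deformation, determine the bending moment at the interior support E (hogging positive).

Release continuity at E by inserting a hinge; the redundant is the internal moment M_E. The primary structure is two simply-supported spans DE and EF.
End slopes at the hinge E, treating each span as simply supported:
  span DE: triangular load, peak 16: w₀L³/(45EI) = 26.34/EI
  relative rotation θ_0 = (26.34 + 0)/EI = 26.34/EI
A unit hogging moment at E produces rotation L₁/(3EI) + L₂/(3EI) = 4.733/EI.
Slope continuity at E: θ_0 = M_E·4.733/EI, so M_E = 26.34/4.733 = 5.565 kN·m (hogging).

M_E = 5.565 kN·m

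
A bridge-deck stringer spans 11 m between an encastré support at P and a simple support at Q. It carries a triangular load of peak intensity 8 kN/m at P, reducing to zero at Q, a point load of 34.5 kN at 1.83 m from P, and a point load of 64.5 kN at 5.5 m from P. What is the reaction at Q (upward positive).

Choose R_Q as the redundant. The primary structure is the cantilever fixed at P.
Free-end deflection of the primary structure under the applied loading (downward +):
  triangular load, peak 8 at the fixed end: w₀L⁴/(30EI) = 3904/EI
  point load 34.5 at a = 1.83: Pa²(3L − a)/(6EI) = 600.2/EI
  point load 64.5 at a = 5.5: Pa²(3L − a)/(6EI) = 8943/EI
  δ_0 = 13447/EI
Flexibility coefficient — unit upward force at Q: δ_{QQ} = L³/(3EI) = 443.7/EI.
The prop prevents deflection at Q: R_Q = δ_0/δ_{QQ} = 13447/443.7 = 30.31 kN.

R_Q = 30.31 kN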